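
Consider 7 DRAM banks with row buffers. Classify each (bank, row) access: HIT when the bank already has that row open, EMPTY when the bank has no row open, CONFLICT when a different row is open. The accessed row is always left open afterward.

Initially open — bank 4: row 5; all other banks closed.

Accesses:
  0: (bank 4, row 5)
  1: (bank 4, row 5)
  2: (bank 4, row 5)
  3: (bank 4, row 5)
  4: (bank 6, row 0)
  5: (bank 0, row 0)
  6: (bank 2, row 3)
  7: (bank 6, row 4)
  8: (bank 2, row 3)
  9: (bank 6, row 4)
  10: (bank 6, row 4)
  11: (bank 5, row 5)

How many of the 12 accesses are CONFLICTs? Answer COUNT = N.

COUNT = 1

#0 (4,5) H  (was 5)
#1 (4,5) H  (was 5)
#2 (4,5) H  (was 5)
#3 (4,5) H  (was 5)
#4 (6,0) E
#5 (0,0) E
#6 (2,3) E
#7 (6,4) C  (was 0)
#8 (2,3) H  (was 3)
#9 (6,4) H  (was 4)
#10 (6,4) H  (was 4)
#11 (5,5) E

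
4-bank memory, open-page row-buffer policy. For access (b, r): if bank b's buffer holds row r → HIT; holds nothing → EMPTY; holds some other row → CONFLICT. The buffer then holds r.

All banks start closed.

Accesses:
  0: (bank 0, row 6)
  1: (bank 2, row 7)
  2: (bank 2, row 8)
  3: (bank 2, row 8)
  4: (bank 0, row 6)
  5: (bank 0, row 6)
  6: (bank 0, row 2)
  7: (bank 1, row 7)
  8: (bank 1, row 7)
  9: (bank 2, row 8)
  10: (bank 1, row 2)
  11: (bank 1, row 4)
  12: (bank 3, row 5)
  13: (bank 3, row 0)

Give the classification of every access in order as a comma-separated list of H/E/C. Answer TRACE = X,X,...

TRACE = E,E,C,H,H,H,C,E,H,H,C,C,E,C

#0 (0,6) E
#1 (2,7) E
#2 (2,8) C  (was 7)
#3 (2,8) H  (was 8)
#4 (0,6) H  (was 6)
#5 (0,6) H  (was 6)
#6 (0,2) C  (was 6)
#7 (1,7) E
#8 (1,7) H  (was 7)
#9 (2,8) H  (was 8)
#10 (1,2) C  (was 7)
#11 (1,4) C  (was 2)
#12 (3,5) E
#13 (3,0) C  (was 5)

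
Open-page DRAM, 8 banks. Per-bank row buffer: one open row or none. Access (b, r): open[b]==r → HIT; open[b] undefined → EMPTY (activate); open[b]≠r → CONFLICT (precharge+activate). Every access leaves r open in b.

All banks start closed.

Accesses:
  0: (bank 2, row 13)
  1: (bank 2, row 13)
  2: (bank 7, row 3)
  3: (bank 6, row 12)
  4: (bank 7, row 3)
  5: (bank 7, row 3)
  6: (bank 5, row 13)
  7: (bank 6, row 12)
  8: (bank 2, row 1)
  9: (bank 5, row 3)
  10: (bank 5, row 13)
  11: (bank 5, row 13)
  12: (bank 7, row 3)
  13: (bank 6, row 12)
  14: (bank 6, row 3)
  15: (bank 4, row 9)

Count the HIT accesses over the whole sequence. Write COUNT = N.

COUNT = 7

step 0: bank2 None->13 [EMPTY]
step 1: bank2 13->13 [HIT]
step 2: bank7 None->3 [EMPTY]
step 3: bank6 None->12 [EMPTY]
step 4: bank7 3->3 [HIT]
step 5: bank7 3->3 [HIT]
step 6: bank5 None->13 [EMPTY]
step 7: bank6 12->12 [HIT]
step 8: bank2 13->1 [CONFLICT]
step 9: bank5 13->3 [CONFLICT]
step 10: bank5 3->13 [CONFLICT]
step 11: bank5 13->13 [HIT]
step 12: bank7 3->3 [HIT]
step 13: bank6 12->12 [HIT]
step 14: bank6 12->3 [CONFLICT]
step 15: bank4 None->9 [EMPTY]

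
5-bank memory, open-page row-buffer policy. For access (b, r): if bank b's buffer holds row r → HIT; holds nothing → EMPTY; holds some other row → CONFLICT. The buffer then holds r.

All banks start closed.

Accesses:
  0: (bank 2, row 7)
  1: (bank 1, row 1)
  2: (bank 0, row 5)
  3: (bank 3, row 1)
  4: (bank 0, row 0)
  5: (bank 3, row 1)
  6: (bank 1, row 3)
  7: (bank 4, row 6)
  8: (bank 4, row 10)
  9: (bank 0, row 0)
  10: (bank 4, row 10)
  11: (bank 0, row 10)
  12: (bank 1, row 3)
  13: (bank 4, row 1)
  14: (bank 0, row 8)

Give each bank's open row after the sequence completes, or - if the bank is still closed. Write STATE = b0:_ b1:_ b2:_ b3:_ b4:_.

STATE = b0:8 b1:3 b2:7 b3:1 b4:1

#0 (2,7) E
#1 (1,1) E
#2 (0,5) E
#3 (3,1) E
#4 (0,0) C  (was 5)
#5 (3,1) H  (was 1)
#6 (1,3) C  (was 1)
#7 (4,6) E
#8 (4,10) C  (was 6)
#9 (0,0) H  (was 0)
#10 (4,10) H  (was 10)
#11 (0,10) C  (was 0)
#12 (1,3) H  (was 3)
#13 (4,1) C  (was 10)
#14 (0,8) C  (was 10)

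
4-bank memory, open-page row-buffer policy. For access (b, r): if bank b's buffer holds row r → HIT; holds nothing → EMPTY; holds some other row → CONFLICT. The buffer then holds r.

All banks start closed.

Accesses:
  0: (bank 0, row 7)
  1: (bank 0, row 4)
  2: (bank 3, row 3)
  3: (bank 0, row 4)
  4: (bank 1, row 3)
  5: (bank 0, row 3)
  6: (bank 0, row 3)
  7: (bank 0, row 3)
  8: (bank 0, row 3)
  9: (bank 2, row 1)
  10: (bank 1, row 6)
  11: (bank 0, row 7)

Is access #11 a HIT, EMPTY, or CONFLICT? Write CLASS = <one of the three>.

step 0: bank0 None->7 [EMPTY]
step 1: bank0 7->4 [CONFLICT]
step 2: bank3 None->3 [EMPTY]
step 3: bank0 4->4 [HIT]
step 4: bank1 None->3 [EMPTY]
step 5: bank0 4->3 [CONFLICT]
step 6: bank0 3->3 [HIT]
step 7: bank0 3->3 [HIT]
step 8: bank0 3->3 [HIT]
step 9: bank2 None->1 [EMPTY]
step 10: bank1 3->6 [CONFLICT]
step 11: bank0 3->7 [CONFLICT]

CLASS = CONFLICT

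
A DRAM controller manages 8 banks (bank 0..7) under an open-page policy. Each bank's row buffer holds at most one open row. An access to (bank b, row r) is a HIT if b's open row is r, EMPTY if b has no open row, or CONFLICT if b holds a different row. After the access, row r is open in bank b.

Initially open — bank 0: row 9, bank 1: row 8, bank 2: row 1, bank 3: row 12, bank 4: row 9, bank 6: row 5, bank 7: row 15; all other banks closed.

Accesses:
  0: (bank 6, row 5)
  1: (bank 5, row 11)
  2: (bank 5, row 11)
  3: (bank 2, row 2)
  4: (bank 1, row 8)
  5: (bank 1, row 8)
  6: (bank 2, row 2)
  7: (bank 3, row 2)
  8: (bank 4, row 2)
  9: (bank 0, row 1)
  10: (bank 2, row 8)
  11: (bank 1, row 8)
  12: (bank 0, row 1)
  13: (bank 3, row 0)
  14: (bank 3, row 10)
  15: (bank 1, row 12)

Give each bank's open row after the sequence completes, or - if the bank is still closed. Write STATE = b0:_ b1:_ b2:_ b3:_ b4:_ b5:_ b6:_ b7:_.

#0 (6,5) H  (was 5)
#1 (5,11) E
#2 (5,11) H  (was 11)
#3 (2,2) C  (was 1)
#4 (1,8) H  (was 8)
#5 (1,8) H  (was 8)
#6 (2,2) H  (was 2)
#7 (3,2) C  (was 12)
#8 (4,2) C  (was 9)
#9 (0,1) C  (was 9)
#10 (2,8) C  (was 2)
#11 (1,8) H  (was 8)
#12 (0,1) H  (was 1)
#13 (3,0) C  (was 2)
#14 (3,10) C  (was 0)
#15 (1,12) C  (was 8)

STATE = b0:1 b1:12 b2:8 b3:10 b4:2 b5:11 b6:5 b7:15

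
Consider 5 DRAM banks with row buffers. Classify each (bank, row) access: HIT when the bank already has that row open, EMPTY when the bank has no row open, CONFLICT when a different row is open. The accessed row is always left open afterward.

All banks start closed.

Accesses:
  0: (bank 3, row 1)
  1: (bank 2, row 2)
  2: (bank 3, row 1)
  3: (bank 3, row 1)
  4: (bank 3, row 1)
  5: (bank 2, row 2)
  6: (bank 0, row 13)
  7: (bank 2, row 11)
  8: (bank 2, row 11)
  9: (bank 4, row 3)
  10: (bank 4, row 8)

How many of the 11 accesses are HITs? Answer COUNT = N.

0: bank 3 row 1 — prev None → EMPTY
1: bank 2 row 2 — prev None → EMPTY
2: bank 3 row 1 — prev 1 → HIT
3: bank 3 row 1 — prev 1 → HIT
4: bank 3 row 1 — prev 1 → HIT
5: bank 2 row 2 — prev 2 → HIT
6: bank 0 row 13 — prev None → EMPTY
7: bank 2 row 11 — prev 2 → CONFLICT
8: bank 2 row 11 — prev 11 → HIT
9: bank 4 row 3 — prev None → EMPTY
10: bank 4 row 8 — prev 3 → CONFLICT

COUNT = 5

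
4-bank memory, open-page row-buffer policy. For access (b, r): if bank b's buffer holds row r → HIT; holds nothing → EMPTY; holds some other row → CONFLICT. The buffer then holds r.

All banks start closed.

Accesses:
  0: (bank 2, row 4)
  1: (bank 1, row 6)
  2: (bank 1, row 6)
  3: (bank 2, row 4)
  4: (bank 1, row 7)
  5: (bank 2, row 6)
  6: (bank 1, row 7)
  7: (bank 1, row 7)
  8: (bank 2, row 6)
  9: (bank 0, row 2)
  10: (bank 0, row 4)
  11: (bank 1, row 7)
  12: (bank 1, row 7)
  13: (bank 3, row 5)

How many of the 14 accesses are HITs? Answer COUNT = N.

step 0: bank2 None->4 [EMPTY]
step 1: bank1 None->6 [EMPTY]
step 2: bank1 6->6 [HIT]
step 3: bank2 4->4 [HIT]
step 4: bank1 6->7 [CONFLICT]
step 5: bank2 4->6 [CONFLICT]
step 6: bank1 7->7 [HIT]
step 7: bank1 7->7 [HIT]
step 8: bank2 6->6 [HIT]
step 9: bank0 None->2 [EMPTY]
step 10: bank0 2->4 [CONFLICT]
step 11: bank1 7->7 [HIT]
step 12: bank1 7->7 [HIT]
step 13: bank3 None->5 [EMPTY]

COUNT = 7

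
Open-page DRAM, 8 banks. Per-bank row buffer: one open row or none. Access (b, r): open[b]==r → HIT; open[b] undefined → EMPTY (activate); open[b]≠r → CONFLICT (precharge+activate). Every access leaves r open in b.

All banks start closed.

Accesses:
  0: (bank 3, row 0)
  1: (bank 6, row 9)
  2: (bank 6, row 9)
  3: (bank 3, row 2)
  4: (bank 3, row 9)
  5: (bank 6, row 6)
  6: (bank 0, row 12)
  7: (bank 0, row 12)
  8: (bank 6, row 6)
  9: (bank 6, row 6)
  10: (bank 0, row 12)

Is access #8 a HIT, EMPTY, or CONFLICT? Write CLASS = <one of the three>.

0: bank 3 row 0 — prev None → EMPTY
1: bank 6 row 9 — prev None → EMPTY
2: bank 6 row 9 — prev 9 → HIT
3: bank 3 row 2 — prev 0 → CONFLICT
4: bank 3 row 9 — prev 2 → CONFLICT
5: bank 6 row 6 — prev 9 → CONFLICT
6: bank 0 row 12 — prev None → EMPTY
7: bank 0 row 12 — prev 12 → HIT
8: bank 6 row 6 — prev 6 → HIT
9: bank 6 row 6 — prev 6 → HIT
10: bank 0 row 12 — prev 12 → HIT

CLASS = HIT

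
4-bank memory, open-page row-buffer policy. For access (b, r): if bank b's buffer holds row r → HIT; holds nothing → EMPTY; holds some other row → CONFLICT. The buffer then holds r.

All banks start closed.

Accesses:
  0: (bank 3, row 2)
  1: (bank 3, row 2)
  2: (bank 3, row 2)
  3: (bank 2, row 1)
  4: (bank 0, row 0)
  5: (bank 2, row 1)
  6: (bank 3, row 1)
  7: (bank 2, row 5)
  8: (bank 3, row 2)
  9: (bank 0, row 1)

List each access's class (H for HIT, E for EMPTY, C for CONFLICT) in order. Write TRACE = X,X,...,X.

TRACE = E,H,H,E,E,H,C,C,C,C

step 0: bank3 None->2 [EMPTY]
step 1: bank3 2->2 [HIT]
step 2: bank3 2->2 [HIT]
step 3: bank2 None->1 [EMPTY]
step 4: bank0 None->0 [EMPTY]
step 5: bank2 1->1 [HIT]
step 6: bank3 2->1 [CONFLICT]
step 7: bank2 1->5 [CONFLICT]
step 8: bank3 1->2 [CONFLICT]
step 9: bank0 0->1 [CONFLICT]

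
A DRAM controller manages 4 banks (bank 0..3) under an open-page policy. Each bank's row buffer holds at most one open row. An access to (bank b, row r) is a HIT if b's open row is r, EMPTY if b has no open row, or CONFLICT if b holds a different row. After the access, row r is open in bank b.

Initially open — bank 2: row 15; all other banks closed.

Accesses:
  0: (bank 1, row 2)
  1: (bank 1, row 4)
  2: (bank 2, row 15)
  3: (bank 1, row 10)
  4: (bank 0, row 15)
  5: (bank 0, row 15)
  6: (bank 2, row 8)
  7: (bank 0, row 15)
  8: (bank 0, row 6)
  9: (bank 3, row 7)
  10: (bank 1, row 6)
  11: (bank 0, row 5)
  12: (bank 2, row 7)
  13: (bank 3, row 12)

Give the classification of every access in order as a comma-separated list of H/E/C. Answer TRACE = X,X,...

step 0: bank1 None->2 [EMPTY]
step 1: bank1 2->4 [CONFLICT]
step 2: bank2 15->15 [HIT]
step 3: bank1 4->10 [CONFLICT]
step 4: bank0 None->15 [EMPTY]
step 5: bank0 15->15 [HIT]
step 6: bank2 15->8 [CONFLICT]
step 7: bank0 15->15 [HIT]
step 8: bank0 15->6 [CONFLICT]
step 9: bank3 None->7 [EMPTY]
step 10: bank1 10->6 [CONFLICT]
step 11: bank0 6->5 [CONFLICT]
step 12: bank2 8->7 [CONFLICT]
step 13: bank3 7->12 [CONFLICT]

TRACE = E,C,H,C,E,H,C,H,C,E,C,C,C,C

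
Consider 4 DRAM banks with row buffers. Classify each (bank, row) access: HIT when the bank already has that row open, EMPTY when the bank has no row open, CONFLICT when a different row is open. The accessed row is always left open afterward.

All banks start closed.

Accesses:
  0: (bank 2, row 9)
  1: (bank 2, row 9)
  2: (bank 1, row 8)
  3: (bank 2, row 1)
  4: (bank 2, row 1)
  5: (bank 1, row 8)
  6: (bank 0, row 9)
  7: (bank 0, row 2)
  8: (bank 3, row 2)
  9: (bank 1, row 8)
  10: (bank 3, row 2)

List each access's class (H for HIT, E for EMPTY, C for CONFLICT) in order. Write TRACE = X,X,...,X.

0: bank 2 row 9 — prev None → EMPTY
1: bank 2 row 9 — prev 9 → HIT
2: bank 1 row 8 — prev None → EMPTY
3: bank 2 row 1 — prev 9 → CONFLICT
4: bank 2 row 1 — prev 1 → HIT
5: bank 1 row 8 — prev 8 → HIT
6: bank 0 row 9 — prev None → EMPTY
7: bank 0 row 2 — prev 9 → CONFLICT
8: bank 3 row 2 — prev None → EMPTY
9: bank 1 row 8 — prev 8 → HIT
10: bank 3 row 2 — prev 2 → HIT

TRACE = E,H,E,C,H,H,E,C,E,H,H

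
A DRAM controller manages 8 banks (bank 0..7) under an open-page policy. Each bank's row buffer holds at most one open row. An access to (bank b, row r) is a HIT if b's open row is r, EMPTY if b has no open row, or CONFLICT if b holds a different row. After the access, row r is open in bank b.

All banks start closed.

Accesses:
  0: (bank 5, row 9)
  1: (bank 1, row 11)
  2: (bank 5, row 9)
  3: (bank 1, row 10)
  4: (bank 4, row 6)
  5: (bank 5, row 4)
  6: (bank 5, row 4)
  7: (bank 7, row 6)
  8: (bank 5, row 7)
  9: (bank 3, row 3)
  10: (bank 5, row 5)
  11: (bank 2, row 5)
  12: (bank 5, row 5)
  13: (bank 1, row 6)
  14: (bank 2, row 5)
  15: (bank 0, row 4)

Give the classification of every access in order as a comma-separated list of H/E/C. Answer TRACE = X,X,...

TRACE = E,E,H,C,E,C,H,E,C,E,C,E,H,C,H,E

step 0: bank5 None->9 [EMPTY]
step 1: bank1 None->11 [EMPTY]
step 2: bank5 9->9 [HIT]
step 3: bank1 11->10 [CONFLICT]
step 4: bank4 None->6 [EMPTY]
step 5: bank5 9->4 [CONFLICT]
step 6: bank5 4->4 [HIT]
step 7: bank7 None->6 [EMPTY]
step 8: bank5 4->7 [CONFLICT]
step 9: bank3 None->3 [EMPTY]
step 10: bank5 7->5 [CONFLICT]
step 11: bank2 None->5 [EMPTY]
step 12: bank5 5->5 [HIT]
step 13: bank1 10->6 [CONFLICT]
step 14: bank2 5->5 [HIT]
step 15: bank0 None->4 [EMPTY]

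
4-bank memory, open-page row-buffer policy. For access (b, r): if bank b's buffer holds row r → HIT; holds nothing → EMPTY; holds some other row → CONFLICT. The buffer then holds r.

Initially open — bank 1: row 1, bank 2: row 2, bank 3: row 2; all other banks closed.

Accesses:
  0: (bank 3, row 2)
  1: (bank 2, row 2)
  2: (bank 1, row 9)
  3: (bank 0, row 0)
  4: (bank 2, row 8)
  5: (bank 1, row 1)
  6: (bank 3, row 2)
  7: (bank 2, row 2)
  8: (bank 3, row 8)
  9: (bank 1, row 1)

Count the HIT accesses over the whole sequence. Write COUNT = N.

step 0: bank3 2->2 [HIT]
step 1: bank2 2->2 [HIT]
step 2: bank1 1->9 [CONFLICT]
step 3: bank0 None->0 [EMPTY]
step 4: bank2 2->8 [CONFLICT]
step 5: bank1 9->1 [CONFLICT]
step 6: bank3 2->2 [HIT]
step 7: bank2 8->2 [CONFLICT]
step 8: bank3 2->8 [CONFLICT]
step 9: bank1 1->1 [HIT]

COUNT = 4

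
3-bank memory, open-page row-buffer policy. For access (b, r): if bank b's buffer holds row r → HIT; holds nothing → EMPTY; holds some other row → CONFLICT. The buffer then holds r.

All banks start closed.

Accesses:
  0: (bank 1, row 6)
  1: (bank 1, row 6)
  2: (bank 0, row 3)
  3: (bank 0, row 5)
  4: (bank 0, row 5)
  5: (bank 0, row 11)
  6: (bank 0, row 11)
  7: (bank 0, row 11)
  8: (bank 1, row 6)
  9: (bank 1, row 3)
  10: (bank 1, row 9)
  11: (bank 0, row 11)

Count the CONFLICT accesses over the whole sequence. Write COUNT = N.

COUNT = 4

step 0: bank1 None->6 [EMPTY]
step 1: bank1 6->6 [HIT]
step 2: bank0 None->3 [EMPTY]
step 3: bank0 3->5 [CONFLICT]
step 4: bank0 5->5 [HIT]
step 5: bank0 5->11 [CONFLICT]
step 6: bank0 11->11 [HIT]
step 7: bank0 11->11 [HIT]
step 8: bank1 6->6 [HIT]
step 9: bank1 6->3 [CONFLICT]
step 10: bank1 3->9 [CONFLICT]
step 11: bank0 11->11 [HIT]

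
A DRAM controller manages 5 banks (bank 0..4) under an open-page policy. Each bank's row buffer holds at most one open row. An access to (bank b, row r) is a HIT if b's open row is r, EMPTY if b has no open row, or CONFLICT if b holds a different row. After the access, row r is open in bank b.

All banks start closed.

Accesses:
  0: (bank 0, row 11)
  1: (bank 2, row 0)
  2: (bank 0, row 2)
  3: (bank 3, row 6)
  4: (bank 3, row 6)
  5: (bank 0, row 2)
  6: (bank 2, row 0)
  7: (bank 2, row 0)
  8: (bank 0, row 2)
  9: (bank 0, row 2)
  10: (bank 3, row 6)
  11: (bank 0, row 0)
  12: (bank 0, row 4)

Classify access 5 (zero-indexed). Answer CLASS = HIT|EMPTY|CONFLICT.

step 0: bank0 None->11 [EMPTY]
step 1: bank2 None->0 [EMPTY]
step 2: bank0 11->2 [CONFLICT]
step 3: bank3 None->6 [EMPTY]
step 4: bank3 6->6 [HIT]
step 5: bank0 2->2 [HIT]
step 6: bank2 0->0 [HIT]
step 7: bank2 0->0 [HIT]
step 8: bank0 2->2 [HIT]
step 9: bank0 2->2 [HIT]
step 10: bank3 6->6 [HIT]
step 11: bank0 2->0 [CONFLICT]
step 12: bank0 0->4 [CONFLICT]

CLASS = HIT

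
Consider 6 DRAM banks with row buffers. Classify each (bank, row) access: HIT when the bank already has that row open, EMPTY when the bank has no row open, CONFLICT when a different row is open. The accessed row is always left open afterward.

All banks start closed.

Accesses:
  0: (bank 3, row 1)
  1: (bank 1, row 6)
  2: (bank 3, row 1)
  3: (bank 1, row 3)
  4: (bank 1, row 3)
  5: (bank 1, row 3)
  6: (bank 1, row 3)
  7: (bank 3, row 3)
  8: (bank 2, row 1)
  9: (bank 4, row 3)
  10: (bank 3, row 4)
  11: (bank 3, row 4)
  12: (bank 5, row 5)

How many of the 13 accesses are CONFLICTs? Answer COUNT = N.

#0 (3,1) E
#1 (1,6) E
#2 (3,1) H  (was 1)
#3 (1,3) C  (was 6)
#4 (1,3) H  (was 3)
#5 (1,3) H  (was 3)
#6 (1,3) H  (was 3)
#7 (3,3) C  (was 1)
#8 (2,1) E
#9 (4,3) E
#10 (3,4) C  (was 3)
#11 (3,4) H  (was 4)
#12 (5,5) E

COUNT = 3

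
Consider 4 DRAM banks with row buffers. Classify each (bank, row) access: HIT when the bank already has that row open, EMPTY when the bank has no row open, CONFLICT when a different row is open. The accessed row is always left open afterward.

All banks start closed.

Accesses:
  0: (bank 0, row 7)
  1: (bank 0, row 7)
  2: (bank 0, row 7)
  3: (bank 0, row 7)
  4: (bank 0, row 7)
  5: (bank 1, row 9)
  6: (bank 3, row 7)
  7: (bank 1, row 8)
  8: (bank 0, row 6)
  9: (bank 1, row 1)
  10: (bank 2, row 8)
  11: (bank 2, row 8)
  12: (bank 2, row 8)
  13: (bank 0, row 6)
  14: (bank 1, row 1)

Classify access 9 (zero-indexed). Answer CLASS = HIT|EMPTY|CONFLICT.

CLASS = CONFLICT

#0 (0,7) E
#1 (0,7) H  (was 7)
#2 (0,7) H  (was 7)
#3 (0,7) H  (was 7)
#4 (0,7) H  (was 7)
#5 (1,9) E
#6 (3,7) E
#7 (1,8) C  (was 9)
#8 (0,6) C  (was 7)
#9 (1,1) C  (was 8)
#10 (2,8) E
#11 (2,8) H  (was 8)
#12 (2,8) H  (was 8)
#13 (0,6) H  (was 6)
#14 (1,1) H  (was 1)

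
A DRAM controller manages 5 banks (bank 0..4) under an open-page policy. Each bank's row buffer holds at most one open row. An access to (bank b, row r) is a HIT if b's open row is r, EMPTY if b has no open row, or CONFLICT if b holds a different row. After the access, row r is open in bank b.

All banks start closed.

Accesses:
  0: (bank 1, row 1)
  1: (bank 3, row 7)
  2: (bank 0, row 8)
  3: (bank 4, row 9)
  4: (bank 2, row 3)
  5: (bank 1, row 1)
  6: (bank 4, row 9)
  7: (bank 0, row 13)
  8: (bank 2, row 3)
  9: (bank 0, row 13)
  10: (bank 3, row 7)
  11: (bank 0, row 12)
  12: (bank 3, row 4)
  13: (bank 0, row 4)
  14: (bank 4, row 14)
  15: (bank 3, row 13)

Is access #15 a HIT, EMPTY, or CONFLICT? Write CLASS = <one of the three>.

0: bank 1 row 1 — prev None → EMPTY
1: bank 3 row 7 — prev None → EMPTY
2: bank 0 row 8 — prev None → EMPTY
3: bank 4 row 9 — prev None → EMPTY
4: bank 2 row 3 — prev None → EMPTY
5: bank 1 row 1 — prev 1 → HIT
6: bank 4 row 9 — prev 9 → HIT
7: bank 0 row 13 — prev 8 → CONFLICT
8: bank 2 row 3 — prev 3 → HIT
9: bank 0 row 13 — prev 13 → HIT
10: bank 3 row 7 — prev 7 → HIT
11: bank 0 row 12 — prev 13 → CONFLICT
12: bank 3 row 4 — prev 7 → CONFLICT
13: bank 0 row 4 — prev 12 → CONFLICT
14: bank 4 row 14 — prev 9 → CONFLICT
15: bank 3 row 13 — prev 4 → CONFLICT

CLASS = CONFLICT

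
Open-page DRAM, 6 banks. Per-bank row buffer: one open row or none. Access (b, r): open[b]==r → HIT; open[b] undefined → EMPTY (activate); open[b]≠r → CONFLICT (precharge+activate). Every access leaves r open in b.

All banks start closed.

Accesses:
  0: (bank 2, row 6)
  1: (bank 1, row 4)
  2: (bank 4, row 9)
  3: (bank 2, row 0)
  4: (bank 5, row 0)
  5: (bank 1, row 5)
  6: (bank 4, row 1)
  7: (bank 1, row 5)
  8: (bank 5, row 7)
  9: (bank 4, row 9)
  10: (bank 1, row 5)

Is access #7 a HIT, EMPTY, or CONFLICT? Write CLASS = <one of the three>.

CLASS = HIT

#0 (2,6) E
#1 (1,4) E
#2 (4,9) E
#3 (2,0) C  (was 6)
#4 (5,0) E
#5 (1,5) C  (was 4)
#6 (4,1) C  (was 9)
#7 (1,5) H  (was 5)
#8 (5,7) C  (was 0)
#9 (4,9) C  (was 1)
#10 (1,5) H  (was 5)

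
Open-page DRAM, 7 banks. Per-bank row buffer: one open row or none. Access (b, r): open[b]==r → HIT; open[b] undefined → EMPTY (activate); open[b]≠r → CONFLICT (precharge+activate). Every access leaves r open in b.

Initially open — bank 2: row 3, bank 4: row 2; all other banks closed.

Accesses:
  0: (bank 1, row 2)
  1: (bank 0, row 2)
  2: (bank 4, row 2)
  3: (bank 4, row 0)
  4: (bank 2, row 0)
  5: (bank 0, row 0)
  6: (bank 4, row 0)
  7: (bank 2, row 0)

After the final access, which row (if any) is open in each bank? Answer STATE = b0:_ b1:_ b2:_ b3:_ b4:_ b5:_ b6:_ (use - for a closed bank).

STATE = b0:0 b1:2 b2:0 b3:- b4:0 b5:- b6:-

  [0] b1 r2: no row ⇒ E
  [1] b0 r2: no row ⇒ E
  [2] b4 r2: had r2 ⇒ H
  [3] b4 r0: had r2 ⇒ C
  [4] b2 r0: had r3 ⇒ C
  [5] b0 r0: had r2 ⇒ C
  [6] b4 r0: had r0 ⇒ H
  [7] b2 r0: had r0 ⇒ H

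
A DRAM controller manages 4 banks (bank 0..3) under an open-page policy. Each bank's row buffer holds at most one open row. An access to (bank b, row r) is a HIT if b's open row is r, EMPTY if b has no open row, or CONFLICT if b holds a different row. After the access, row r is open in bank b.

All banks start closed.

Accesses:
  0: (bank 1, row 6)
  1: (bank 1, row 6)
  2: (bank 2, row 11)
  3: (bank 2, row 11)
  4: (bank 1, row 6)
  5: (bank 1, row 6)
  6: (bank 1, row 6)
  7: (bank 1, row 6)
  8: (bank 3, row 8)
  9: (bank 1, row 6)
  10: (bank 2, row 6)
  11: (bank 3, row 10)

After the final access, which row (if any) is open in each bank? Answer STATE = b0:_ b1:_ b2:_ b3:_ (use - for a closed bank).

step 0: bank1 None->6 [EMPTY]
step 1: bank1 6->6 [HIT]
step 2: bank2 None->11 [EMPTY]
step 3: bank2 11->11 [HIT]
step 4: bank1 6->6 [HIT]
step 5: bank1 6->6 [HIT]
step 6: bank1 6->6 [HIT]
step 7: bank1 6->6 [HIT]
step 8: bank3 None->8 [EMPTY]
step 9: bank1 6->6 [HIT]
step 10: bank2 11->6 [CONFLICT]
step 11: bank3 8->10 [CONFLICT]

STATE = b0:- b1:6 b2:6 b3:10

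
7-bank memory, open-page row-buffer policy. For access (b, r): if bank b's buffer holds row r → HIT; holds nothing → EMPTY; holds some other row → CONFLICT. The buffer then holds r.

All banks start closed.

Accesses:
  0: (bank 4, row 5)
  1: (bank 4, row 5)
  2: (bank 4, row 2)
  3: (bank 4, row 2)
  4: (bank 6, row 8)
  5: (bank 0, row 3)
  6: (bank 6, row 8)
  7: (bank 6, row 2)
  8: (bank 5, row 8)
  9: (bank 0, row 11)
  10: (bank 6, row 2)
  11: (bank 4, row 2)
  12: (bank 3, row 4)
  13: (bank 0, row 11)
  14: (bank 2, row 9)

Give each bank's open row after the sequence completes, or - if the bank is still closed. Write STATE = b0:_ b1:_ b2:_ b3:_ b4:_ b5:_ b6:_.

step 0: bank4 None->5 [EMPTY]
step 1: bank4 5->5 [HIT]
step 2: bank4 5->2 [CONFLICT]
step 3: bank4 2->2 [HIT]
step 4: bank6 None->8 [EMPTY]
step 5: bank0 None->3 [EMPTY]
step 6: bank6 8->8 [HIT]
step 7: bank6 8->2 [CONFLICT]
step 8: bank5 None->8 [EMPTY]
step 9: bank0 3->11 [CONFLICT]
step 10: bank6 2->2 [HIT]
step 11: bank4 2->2 [HIT]
step 12: bank3 None->4 [EMPTY]
step 13: bank0 11->11 [HIT]
step 14: bank2 None->9 [EMPTY]

STATE = b0:11 b1:- b2:9 b3:4 b4:2 b5:8 b6:2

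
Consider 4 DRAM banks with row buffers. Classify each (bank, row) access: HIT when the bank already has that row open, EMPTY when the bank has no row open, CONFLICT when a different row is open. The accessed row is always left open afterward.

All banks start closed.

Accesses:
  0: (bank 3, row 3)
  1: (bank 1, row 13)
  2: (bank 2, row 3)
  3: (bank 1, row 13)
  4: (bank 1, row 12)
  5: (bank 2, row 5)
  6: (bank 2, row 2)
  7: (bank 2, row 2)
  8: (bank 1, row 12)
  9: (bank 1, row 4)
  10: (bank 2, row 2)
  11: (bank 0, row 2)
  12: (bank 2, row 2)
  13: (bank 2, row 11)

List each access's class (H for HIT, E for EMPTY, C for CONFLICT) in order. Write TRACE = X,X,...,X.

0: bank 3 row 3 — prev None → EMPTY
1: bank 1 row 13 — prev None → EMPTY
2: bank 2 row 3 — prev None → EMPTY
3: bank 1 row 13 — prev 13 → HIT
4: bank 1 row 12 — prev 13 → CONFLICT
5: bank 2 row 5 — prev 3 → CONFLICT
6: bank 2 row 2 — prev 5 → CONFLICT
7: bank 2 row 2 — prev 2 → HIT
8: bank 1 row 12 — prev 12 → HIT
9: bank 1 row 4 — prev 12 → CONFLICT
10: bank 2 row 2 — prev 2 → HIT
11: bank 0 row 2 — prev None → EMPTY
12: bank 2 row 2 — prev 2 → HIT
13: bank 2 row 11 — prev 2 → CONFLICT

TRACE = E,E,E,H,C,C,C,H,H,C,H,E,H,C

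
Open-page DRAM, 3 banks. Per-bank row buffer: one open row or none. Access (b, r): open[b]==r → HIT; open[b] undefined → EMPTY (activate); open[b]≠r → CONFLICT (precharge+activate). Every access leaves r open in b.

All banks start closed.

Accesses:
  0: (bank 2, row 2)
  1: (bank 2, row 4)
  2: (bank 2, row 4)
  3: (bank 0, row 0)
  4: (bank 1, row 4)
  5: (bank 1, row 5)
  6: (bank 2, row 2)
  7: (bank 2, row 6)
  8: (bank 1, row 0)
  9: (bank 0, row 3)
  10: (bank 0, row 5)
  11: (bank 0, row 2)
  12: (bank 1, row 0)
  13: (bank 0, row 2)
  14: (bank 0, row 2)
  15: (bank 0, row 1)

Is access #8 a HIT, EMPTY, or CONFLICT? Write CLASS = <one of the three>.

0: bank 2 row 2 — prev None → EMPTY
1: bank 2 row 4 — prev 2 → CONFLICT
2: bank 2 row 4 — prev 4 → HIT
3: bank 0 row 0 — prev None → EMPTY
4: bank 1 row 4 — prev None → EMPTY
5: bank 1 row 5 — prev 4 → CONFLICT
6: bank 2 row 2 — prev 4 → CONFLICT
7: bank 2 row 6 — prev 2 → CONFLICT
8: bank 1 row 0 — prev 5 → CONFLICT
9: bank 0 row 3 — prev 0 → CONFLICT
10: bank 0 row 5 — prev 3 → CONFLICT
11: bank 0 row 2 — prev 5 → CONFLICT
12: bank 1 row 0 — prev 0 → HIT
13: bank 0 row 2 — prev 2 → HIT
14: bank 0 row 2 — prev 2 → HIT
15: bank 0 row 1 — prev 2 → CONFLICT

CLASS = CONFLICT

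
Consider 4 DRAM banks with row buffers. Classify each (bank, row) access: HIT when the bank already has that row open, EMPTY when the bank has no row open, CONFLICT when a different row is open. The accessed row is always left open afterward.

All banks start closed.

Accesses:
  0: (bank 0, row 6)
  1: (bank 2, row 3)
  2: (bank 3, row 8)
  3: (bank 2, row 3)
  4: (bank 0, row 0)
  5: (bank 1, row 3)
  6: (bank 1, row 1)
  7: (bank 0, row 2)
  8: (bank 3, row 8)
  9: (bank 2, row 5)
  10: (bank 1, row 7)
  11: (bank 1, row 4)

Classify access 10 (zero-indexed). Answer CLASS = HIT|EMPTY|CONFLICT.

CLASS = CONFLICT

#0 (0,6) E
#1 (2,3) E
#2 (3,8) E
#3 (2,3) H  (was 3)
#4 (0,0) C  (was 6)
#5 (1,3) E
#6 (1,1) C  (was 3)
#7 (0,2) C  (was 0)
#8 (3,8) H  (was 8)
#9 (2,5) C  (was 3)
#10 (1,7) C  (was 1)
#11 (1,4) C  (was 7)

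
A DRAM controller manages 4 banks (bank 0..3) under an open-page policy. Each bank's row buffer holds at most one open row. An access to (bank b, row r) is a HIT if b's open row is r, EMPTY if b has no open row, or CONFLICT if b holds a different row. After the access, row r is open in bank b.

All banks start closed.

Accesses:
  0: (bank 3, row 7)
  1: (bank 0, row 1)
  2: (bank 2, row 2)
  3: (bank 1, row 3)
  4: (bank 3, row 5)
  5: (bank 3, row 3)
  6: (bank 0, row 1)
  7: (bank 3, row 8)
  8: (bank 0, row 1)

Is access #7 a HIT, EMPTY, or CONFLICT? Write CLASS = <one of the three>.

step 0: bank3 None->7 [EMPTY]
step 1: bank0 None->1 [EMPTY]
step 2: bank2 None->2 [EMPTY]
step 3: bank1 None->3 [EMPTY]
step 4: bank3 7->5 [CONFLICT]
step 5: bank3 5->3 [CONFLICT]
step 6: bank0 1->1 [HIT]
step 7: bank3 3->8 [CONFLICT]
step 8: bank0 1->1 [HIT]

CLASS = CONFLICT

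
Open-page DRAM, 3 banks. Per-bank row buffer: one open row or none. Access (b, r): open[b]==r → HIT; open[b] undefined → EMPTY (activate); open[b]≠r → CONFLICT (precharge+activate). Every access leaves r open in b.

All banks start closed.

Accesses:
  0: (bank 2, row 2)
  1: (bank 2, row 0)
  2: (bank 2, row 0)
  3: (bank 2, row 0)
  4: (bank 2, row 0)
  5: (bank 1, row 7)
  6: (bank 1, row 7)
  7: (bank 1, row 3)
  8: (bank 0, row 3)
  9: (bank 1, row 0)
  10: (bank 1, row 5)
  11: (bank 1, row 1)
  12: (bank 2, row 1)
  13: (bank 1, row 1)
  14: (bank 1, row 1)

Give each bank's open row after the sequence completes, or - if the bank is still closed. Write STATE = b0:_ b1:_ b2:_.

STATE = b0:3 b1:1 b2:1

step 0: bank2 None->2 [EMPTY]
step 1: bank2 2->0 [CONFLICT]
step 2: bank2 0->0 [HIT]
step 3: bank2 0->0 [HIT]
step 4: bank2 0->0 [HIT]
step 5: bank1 None->7 [EMPTY]
step 6: bank1 7->7 [HIT]
step 7: bank1 7->3 [CONFLICT]
step 8: bank0 None->3 [EMPTY]
step 9: bank1 3->0 [CONFLICT]
step 10: bank1 0->5 [CONFLICT]
step 11: bank1 5->1 [CONFLICT]
step 12: bank2 0->1 [CONFLICT]
step 13: bank1 1->1 [HIT]
step 14: bank1 1->1 [HIT]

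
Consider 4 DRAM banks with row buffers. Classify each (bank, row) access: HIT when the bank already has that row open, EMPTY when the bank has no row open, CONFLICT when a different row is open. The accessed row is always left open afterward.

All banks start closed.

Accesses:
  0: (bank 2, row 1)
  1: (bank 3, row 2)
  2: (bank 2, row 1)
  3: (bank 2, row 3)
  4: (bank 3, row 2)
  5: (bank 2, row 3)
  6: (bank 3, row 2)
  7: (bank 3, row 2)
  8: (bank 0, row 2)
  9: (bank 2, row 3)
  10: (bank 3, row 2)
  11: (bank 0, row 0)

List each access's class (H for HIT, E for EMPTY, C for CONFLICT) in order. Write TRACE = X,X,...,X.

TRACE = E,E,H,C,H,H,H,H,E,H,H,C

step 0: bank2 None->1 [EMPTY]
step 1: bank3 None->2 [EMPTY]
step 2: bank2 1->1 [HIT]
step 3: bank2 1->3 [CONFLICT]
step 4: bank3 2->2 [HIT]
step 5: bank2 3->3 [HIT]
step 6: bank3 2->2 [HIT]
step 7: bank3 2->2 [HIT]
step 8: bank0 None->2 [EMPTY]
step 9: bank2 3->3 [HIT]
step 10: bank3 2->2 [HIT]
step 11: bank0 2->0 [CONFLICT]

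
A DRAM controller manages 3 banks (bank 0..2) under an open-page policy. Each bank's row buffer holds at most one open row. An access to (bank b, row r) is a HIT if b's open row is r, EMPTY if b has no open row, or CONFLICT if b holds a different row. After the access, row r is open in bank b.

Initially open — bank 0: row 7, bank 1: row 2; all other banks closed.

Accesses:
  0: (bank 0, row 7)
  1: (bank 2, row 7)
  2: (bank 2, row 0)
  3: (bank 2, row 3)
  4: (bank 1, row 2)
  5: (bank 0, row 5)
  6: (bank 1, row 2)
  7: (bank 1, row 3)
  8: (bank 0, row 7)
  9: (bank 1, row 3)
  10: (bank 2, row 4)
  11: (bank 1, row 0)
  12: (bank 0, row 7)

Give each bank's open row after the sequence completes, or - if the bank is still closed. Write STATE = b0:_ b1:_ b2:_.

0: bank 0 row 7 — prev 7 → HIT
1: bank 2 row 7 — prev None → EMPTY
2: bank 2 row 0 — prev 7 → CONFLICT
3: bank 2 row 3 — prev 0 → CONFLICT
4: bank 1 row 2 — prev 2 → HIT
5: bank 0 row 5 — prev 7 → CONFLICT
6: bank 1 row 2 — prev 2 → HIT
7: bank 1 row 3 — prev 2 → CONFLICT
8: bank 0 row 7 — prev 5 → CONFLICT
9: bank 1 row 3 — prev 3 → HIT
10: bank 2 row 4 — prev 3 → CONFLICT
11: bank 1 row 0 — prev 3 → CONFLICT
12: bank 0 row 7 — prev 7 → HIT

STATE = b0:7 b1:0 b2:4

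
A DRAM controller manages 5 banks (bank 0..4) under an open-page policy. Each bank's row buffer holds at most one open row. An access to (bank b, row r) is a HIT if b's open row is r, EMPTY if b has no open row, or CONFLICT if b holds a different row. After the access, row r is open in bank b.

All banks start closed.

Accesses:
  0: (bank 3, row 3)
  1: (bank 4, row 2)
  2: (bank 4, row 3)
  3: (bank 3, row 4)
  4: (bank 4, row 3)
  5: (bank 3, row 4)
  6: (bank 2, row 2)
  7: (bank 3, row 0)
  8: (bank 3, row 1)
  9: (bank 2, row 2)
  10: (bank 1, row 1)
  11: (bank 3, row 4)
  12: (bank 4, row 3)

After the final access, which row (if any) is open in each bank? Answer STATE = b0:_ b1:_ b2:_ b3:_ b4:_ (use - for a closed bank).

  [0] b3 r3: no row ⇒ E
  [1] b4 r2: no row ⇒ E
  [2] b4 r3: had r2 ⇒ C
  [3] b3 r4: had r3 ⇒ C
  [4] b4 r3: had r3 ⇒ H
  [5] b3 r4: had r4 ⇒ H
  [6] b2 r2: no row ⇒ E
  [7] b3 r0: had r4 ⇒ C
  [8] b3 r1: had r0 ⇒ C
  [9] b2 r2: had r2 ⇒ H
  [10] b1 r1: no row ⇒ E
  [11] b3 r4: had r1 ⇒ C
  [12] b4 r3: had r3 ⇒ H

STATE = b0:- b1:1 b2:2 b3:4 b4:3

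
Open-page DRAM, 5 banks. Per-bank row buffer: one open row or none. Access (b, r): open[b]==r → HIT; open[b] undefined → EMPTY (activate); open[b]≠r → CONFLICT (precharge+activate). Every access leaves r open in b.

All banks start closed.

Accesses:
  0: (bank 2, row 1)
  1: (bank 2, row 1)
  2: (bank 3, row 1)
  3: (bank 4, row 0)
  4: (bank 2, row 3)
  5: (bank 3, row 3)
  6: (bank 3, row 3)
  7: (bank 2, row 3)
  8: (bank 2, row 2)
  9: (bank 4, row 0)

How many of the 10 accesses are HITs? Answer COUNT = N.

0: bank 2 row 1 — prev None → EMPTY
1: bank 2 row 1 — prev 1 → HIT
2: bank 3 row 1 — prev None → EMPTY
3: bank 4 row 0 — prev None → EMPTY
4: bank 2 row 3 — prev 1 → CONFLICT
5: bank 3 row 3 — prev 1 → CONFLICT
6: bank 3 row 3 — prev 3 → HIT
7: bank 2 row 3 — prev 3 → HIT
8: bank 2 row 2 — prev 3 → CONFLICT
9: bank 4 row 0 — prev 0 → HIT

COUNT = 4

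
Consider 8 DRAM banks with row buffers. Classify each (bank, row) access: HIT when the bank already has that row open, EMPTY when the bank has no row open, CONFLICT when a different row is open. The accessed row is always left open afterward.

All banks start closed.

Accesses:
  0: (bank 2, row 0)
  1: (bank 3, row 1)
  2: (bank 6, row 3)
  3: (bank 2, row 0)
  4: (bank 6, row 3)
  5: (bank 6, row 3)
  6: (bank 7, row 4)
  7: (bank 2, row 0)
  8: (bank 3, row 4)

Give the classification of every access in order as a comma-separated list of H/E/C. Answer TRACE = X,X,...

#0 (2,0) E
#1 (3,1) E
#2 (6,3) E
#3 (2,0) H  (was 0)
#4 (6,3) H  (was 3)
#5 (6,3) H  (was 3)
#6 (7,4) E
#7 (2,0) H  (was 0)
#8 (3,4) C  (was 1)

TRACE = E,E,E,H,H,H,E,H,C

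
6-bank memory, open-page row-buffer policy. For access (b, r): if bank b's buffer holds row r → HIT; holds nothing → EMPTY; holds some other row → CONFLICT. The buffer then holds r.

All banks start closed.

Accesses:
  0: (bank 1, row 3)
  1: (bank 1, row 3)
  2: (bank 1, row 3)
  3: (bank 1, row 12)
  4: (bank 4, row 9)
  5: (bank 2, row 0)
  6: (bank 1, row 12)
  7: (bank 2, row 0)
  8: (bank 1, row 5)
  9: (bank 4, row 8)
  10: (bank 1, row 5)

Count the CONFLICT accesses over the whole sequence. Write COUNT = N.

  [0] b1 r3: no row ⇒ E
  [1] b1 r3: had r3 ⇒ H
  [2] b1 r3: had r3 ⇒ H
  [3] b1 r12: had r3 ⇒ C
  [4] b4 r9: no row ⇒ E
  [5] b2 r0: no row ⇒ E
  [6] b1 r12: had r12 ⇒ H
  [7] b2 r0: had r0 ⇒ H
  [8] b1 r5: had r12 ⇒ C
  [9] b4 r8: had r9 ⇒ C
  [10] b1 r5: had r5 ⇒ H

COUNT = 3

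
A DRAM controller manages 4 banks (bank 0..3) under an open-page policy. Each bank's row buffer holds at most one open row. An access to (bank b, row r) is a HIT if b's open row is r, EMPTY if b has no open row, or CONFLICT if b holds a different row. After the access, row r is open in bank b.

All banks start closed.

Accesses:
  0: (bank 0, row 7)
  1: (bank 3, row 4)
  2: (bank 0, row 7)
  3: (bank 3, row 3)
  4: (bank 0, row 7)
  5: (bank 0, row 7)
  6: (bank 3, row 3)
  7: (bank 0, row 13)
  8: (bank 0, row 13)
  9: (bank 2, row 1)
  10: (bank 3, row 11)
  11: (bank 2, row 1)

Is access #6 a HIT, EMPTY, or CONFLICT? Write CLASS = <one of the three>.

CLASS = HIT

#0 (0,7) E
#1 (3,4) E
#2 (0,7) H  (was 7)
#3 (3,3) C  (was 4)
#4 (0,7) H  (was 7)
#5 (0,7) H  (was 7)
#6 (3,3) H  (was 3)
#7 (0,13) C  (was 7)
#8 (0,13) H  (was 13)
#9 (2,1) E
#10 (3,11) C  (was 3)
#11 (2,1) H  (was 1)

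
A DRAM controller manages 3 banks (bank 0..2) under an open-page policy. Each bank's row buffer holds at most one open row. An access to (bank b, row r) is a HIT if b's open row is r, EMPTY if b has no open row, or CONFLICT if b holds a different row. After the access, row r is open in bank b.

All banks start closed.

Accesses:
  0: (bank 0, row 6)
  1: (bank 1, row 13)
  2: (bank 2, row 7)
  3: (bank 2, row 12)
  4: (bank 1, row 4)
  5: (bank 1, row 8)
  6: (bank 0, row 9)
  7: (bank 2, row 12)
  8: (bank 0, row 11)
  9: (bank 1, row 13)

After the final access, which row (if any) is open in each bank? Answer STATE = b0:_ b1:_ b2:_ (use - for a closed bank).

  [0] b0 r6: no row ⇒ E
  [1] b1 r13: no row ⇒ E
  [2] b2 r7: no row ⇒ E
  [3] b2 r12: had r7 ⇒ C
  [4] b1 r4: had r13 ⇒ C
  [5] b1 r8: had r4 ⇒ C
  [6] b0 r9: had r6 ⇒ C
  [7] b2 r12: had r12 ⇒ H
  [8] b0 r11: had r9 ⇒ C
  [9] b1 r13: had r8 ⇒ C

STATE = b0:11 b1:13 b2:12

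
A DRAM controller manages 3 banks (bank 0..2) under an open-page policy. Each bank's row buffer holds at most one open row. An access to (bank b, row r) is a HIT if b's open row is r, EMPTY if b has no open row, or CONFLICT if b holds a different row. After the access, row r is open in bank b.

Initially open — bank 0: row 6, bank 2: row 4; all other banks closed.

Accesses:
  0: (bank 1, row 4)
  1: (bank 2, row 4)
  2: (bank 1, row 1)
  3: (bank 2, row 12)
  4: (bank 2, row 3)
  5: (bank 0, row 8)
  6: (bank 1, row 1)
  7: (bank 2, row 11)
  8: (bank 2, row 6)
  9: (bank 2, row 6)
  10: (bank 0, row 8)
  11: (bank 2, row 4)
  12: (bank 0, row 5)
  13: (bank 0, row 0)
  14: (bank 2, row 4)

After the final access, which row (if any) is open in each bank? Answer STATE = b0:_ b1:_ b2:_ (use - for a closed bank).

#0 (1,4) E
#1 (2,4) H  (was 4)
#2 (1,1) C  (was 4)
#3 (2,12) C  (was 4)
#4 (2,3) C  (was 12)
#5 (0,8) C  (was 6)
#6 (1,1) H  (was 1)
#7 (2,11) C  (was 3)
#8 (2,6) C  (was 11)
#9 (2,6) H  (was 6)
#10 (0,8) H  (was 8)
#11 (2,4) C  (was 6)
#12 (0,5) C  (was 8)
#13 (0,0) C  (was 5)
#14 (2,4) H  (was 4)

STATE = b0:0 b1:1 b2:4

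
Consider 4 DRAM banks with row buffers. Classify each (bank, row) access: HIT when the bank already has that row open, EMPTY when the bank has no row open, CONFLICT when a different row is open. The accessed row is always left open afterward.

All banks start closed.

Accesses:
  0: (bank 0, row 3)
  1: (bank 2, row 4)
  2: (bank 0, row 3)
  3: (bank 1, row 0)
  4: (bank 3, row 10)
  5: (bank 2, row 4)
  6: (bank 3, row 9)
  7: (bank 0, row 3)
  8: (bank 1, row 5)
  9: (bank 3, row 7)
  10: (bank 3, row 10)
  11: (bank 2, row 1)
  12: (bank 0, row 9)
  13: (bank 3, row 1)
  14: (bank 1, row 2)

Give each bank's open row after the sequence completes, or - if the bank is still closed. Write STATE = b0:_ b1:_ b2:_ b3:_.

STATE = b0:9 b1:2 b2:1 b3:1

0: bank 0 row 3 — prev None → EMPTY
1: bank 2 row 4 — prev None → EMPTY
2: bank 0 row 3 — prev 3 → HIT
3: bank 1 row 0 — prev None → EMPTY
4: bank 3 row 10 — prev None → EMPTY
5: bank 2 row 4 — prev 4 → HIT
6: bank 3 row 9 — prev 10 → CONFLICT
7: bank 0 row 3 — prev 3 → HIT
8: bank 1 row 5 — prev 0 → CONFLICT
9: bank 3 row 7 — prev 9 → CONFLICT
10: bank 3 row 10 — prev 7 → CONFLICT
11: bank 2 row 1 — prev 4 → CONFLICT
12: bank 0 row 9 — prev 3 → CONFLICT
13: bank 3 row 1 — prev 10 → CONFLICT
14: bank 1 row 2 — prev 5 → CONFLICT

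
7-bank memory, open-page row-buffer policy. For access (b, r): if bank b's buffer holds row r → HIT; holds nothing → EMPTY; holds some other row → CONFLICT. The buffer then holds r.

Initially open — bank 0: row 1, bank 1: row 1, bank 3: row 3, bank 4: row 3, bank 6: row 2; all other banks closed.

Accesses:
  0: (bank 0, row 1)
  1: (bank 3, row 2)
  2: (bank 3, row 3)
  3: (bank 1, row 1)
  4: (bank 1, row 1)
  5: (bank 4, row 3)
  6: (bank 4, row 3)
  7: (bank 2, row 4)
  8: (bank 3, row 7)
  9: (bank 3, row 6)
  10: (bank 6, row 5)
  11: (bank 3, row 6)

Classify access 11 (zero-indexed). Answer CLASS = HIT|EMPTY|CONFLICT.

#0 (0,1) H  (was 1)
#1 (3,2) C  (was 3)
#2 (3,3) C  (was 2)
#3 (1,1) H  (was 1)
#4 (1,1) H  (was 1)
#5 (4,3) H  (was 3)
#6 (4,3) H  (was 3)
#7 (2,4) E
#8 (3,7) C  (was 3)
#9 (3,6) C  (was 7)
#10 (6,5) C  (was 2)
#11 (3,6) H  (was 6)

CLASS = HIT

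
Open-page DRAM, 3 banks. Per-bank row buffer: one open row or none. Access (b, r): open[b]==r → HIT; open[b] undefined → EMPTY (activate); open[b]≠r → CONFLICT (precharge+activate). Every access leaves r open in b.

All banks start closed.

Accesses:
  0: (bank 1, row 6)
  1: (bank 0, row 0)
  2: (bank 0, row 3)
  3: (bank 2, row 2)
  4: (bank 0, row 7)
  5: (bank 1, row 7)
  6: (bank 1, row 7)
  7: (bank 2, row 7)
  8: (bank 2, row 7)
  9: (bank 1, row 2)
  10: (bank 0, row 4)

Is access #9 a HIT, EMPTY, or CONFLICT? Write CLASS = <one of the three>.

0: bank 1 row 6 — prev None → EMPTY
1: bank 0 row 0 — prev None → EMPTY
2: bank 0 row 3 — prev 0 → CONFLICT
3: bank 2 row 2 — prev None → EMPTY
4: bank 0 row 7 — prev 3 → CONFLICT
5: bank 1 row 7 — prev 6 → CONFLICT
6: bank 1 row 7 — prev 7 → HIT
7: bank 2 row 7 — prev 2 → CONFLICT
8: bank 2 row 7 — prev 7 → HIT
9: bank 1 row 2 — prev 7 → CONFLICT
10: bank 0 row 4 — prev 7 → CONFLICT

CLASS = CONFLICT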